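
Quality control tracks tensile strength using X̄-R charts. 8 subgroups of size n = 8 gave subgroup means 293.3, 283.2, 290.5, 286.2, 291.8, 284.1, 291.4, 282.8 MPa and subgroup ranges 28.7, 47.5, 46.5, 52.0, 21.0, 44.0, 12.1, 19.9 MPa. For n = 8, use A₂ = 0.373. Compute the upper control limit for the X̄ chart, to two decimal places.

300.58

X̄̄ = (293.3 + 283.2 + 290.5 + 286.2 + 291.8 + 284.1 + 291.4 + 282.8) / 8 = 2303.3000 / 8 = 287.9125
R̄ = (28.7 + 47.5 + 46.5 + 52.0 + 21.0 + 44.0 + 12.1 + 19.9) / 8 = 271.7000 / 8 = 33.9625
UCL = X̄̄ + A₂·R̄ = 287.9125 + 0.373 × 33.9625 = 300.5805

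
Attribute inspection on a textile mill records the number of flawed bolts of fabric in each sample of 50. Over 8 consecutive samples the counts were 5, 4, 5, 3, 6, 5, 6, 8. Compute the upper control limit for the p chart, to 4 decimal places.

0.2351

p̄ = Σdᵢ / (k·n) = 42 / (8 × 50) = 0.10500
UCL = p̄ + 3·√(p̄(1−p̄)/n) = 0.10500 + 3 × √(0.10500×0.89500/50) = 0.10500 + 3 × 0.04335 = 0.23506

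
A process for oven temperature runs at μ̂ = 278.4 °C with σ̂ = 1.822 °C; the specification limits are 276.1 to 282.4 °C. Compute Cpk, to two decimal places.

Cpu = (USL − μ̂) / (3σ̂) = (282.4 − 278.4) / (3 × 1.822) = 0.7318; Cpl = (μ̂ − LSL) / (3σ̂) = (278.4 − 276.1) / (3 × 1.822) = 0.4208; Cpk = min(Cpu, Cpl) = 0.4208

0.42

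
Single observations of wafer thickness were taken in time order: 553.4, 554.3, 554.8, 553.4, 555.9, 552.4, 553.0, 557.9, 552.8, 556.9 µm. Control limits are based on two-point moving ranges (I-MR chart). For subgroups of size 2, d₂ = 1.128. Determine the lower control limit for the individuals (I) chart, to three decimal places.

X̄ = (553.4 + 554.3 + 554.8 + 553.4 + 555.9 + 552.4 + 553.0 + 557.9 + 552.8 + 556.9) / 10 = 554.4800
Moving ranges: 0.9, 0.5, 1.4, 2.5, 3.5, 0.6, 4.9, 5.1, 4.1; M̄R̄ = 23.5000 / 9 = 2.6111
LCL = X̄ − 3·M̄R̄/d₂ = 554.4800 − 3 × 2.6111 / 1.128 = 547.5356

547.536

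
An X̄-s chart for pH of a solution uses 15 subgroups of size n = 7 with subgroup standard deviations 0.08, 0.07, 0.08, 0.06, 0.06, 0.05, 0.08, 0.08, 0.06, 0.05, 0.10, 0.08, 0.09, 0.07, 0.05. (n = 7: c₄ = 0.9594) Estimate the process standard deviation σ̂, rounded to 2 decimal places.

0.07

s̄ = (0.08 + 0.07 + 0.08 + 0.06 + 0.06 + 0.05 + 0.08 + 0.08 + 0.06 + 0.05 + 0.10 + 0.08 + 0.09 + 0.07 + 0.05) / 15 = 0.0707
σ̂ = s̄ / c₄ = 0.0707 / 0.9594 = 0.0737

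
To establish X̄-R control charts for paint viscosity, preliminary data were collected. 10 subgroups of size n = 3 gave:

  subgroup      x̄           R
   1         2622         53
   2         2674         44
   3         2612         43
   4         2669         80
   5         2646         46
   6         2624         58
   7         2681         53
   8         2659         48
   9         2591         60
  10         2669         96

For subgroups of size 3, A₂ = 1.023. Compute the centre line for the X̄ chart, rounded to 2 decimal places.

X̄̄ = (2622 + 2674 + 2612 + 2669 + 2646 + 2624 + 2681 + 2659 + 2591 + 2669) / 10 = 26447.0000 / 10 = 2644.7000
CL = X̄̄ = 2644.7000

2644.70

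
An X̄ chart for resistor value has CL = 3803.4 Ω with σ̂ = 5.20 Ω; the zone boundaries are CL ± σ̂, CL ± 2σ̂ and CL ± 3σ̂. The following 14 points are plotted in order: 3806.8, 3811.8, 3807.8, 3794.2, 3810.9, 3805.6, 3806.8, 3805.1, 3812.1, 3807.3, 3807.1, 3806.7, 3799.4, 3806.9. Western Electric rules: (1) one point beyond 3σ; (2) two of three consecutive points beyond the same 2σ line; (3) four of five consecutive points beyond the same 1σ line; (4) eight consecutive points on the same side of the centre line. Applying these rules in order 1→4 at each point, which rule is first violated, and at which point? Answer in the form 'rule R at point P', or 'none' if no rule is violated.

Zone of each point (C = within 1σ̂, B = 1σ̂–2σ̂, A = 2σ̂–3σ̂, * = beyond 3σ̂; sign = side of CL): 1:+C, 2:+B, 3:+C, 4:-B, 5:+B, 6:+C, 7:+C, 8:+C, 9:+B, 10:+C, 11:+C, 12:+C, 13:-C, 14:+C
Rule 4 (eight consecutive points on the same side of the centre line) is satisfied at point 12.

rule 4 at point 12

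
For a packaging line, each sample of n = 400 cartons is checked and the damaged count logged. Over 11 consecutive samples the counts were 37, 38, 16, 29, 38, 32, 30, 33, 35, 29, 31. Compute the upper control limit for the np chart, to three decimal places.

p̄ = Σdᵢ / (k·n) = 348 / (11 × 400) = 0.07909
UCL = np̄ + 3·√(np̄(1−p̄)) = 31.6364 + 3 × √(31.6364×0.92091) = 31.6364 + 3 × 5.3976 = 47.8292

47.829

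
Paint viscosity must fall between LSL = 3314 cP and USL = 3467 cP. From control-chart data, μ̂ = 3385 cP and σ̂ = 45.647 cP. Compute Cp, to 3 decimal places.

Cp = (USL − LSL) / (6σ̂) = (3467 − 3314) / (6 × 45.647) = 153.0000 / 273.8820 = 0.5586

0.559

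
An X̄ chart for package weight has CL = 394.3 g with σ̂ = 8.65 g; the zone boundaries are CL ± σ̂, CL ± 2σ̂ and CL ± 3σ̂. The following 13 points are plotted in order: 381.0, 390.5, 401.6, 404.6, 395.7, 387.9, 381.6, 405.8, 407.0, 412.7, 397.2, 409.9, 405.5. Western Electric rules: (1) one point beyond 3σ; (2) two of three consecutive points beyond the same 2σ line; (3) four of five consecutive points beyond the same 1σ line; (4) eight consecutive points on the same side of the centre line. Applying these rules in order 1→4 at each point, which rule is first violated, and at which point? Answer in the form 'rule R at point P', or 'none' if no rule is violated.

rule 3 at point 12

Zone of each point (C = within 1σ̂, B = 1σ̂–2σ̂, A = 2σ̂–3σ̂, * = beyond 3σ̂; sign = side of CL): 1:-B, 2:-C, 3:+C, 4:+B, 5:+C, 6:-C, 7:-B, 8:+B, 9:+B, 10:+A, 11:+C, 12:+B, 13:+B
Rule 3 (four of five consecutive points beyond the same 1σ limit) is satisfied at point 12.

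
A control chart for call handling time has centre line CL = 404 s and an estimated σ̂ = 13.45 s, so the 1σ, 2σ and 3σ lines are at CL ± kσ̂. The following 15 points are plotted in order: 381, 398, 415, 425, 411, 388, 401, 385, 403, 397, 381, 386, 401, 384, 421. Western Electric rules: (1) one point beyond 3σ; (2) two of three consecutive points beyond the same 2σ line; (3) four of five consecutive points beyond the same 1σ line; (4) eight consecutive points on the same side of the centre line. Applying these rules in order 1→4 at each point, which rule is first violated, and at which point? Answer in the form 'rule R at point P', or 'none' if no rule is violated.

rule 4 at point 13

Zone of each point (C = within 1σ̂, B = 1σ̂–2σ̂, A = 2σ̂–3σ̂, * = beyond 3σ̂; sign = side of CL): 1:-B, 2:-C, 3:+C, 4:+B, 5:+C, 6:-B, 7:-C, 8:-B, 9:-C, 10:-C, 11:-B, 12:-B, 13:-C, 14:-B, 15:+B
Rule 4 (eight consecutive points on the same side of the centre line) is satisfied at point 13.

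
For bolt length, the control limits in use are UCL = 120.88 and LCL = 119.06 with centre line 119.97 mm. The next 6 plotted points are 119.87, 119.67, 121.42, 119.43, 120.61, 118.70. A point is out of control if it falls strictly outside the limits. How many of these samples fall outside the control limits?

Compare each point to [119.06, 120.88]: sample 3 = 121.42 > UCL; sample 6 = 118.70 < LCL.

2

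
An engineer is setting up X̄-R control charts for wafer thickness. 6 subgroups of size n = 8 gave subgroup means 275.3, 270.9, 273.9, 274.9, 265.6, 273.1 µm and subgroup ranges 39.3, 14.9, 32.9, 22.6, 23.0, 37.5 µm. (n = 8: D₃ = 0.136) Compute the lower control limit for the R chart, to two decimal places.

R̄ = (39.3 + 14.9 + 32.9 + 22.6 + 23.0 + 37.5) / 6 = 170.2000 / 6 = 28.3667
LCL_R = D₃·R̄ = 0.136 × 28.3667 = 3.8579

3.86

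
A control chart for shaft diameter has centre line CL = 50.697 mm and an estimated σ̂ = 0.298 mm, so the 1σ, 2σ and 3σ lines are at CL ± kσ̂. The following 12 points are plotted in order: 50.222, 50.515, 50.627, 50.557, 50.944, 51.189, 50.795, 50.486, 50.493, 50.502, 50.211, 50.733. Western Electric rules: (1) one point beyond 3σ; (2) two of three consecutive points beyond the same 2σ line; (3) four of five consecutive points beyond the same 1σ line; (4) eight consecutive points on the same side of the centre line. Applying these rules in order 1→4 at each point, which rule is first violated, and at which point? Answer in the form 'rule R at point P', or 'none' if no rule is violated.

none

Zone of each point (C = within 1σ̂, B = 1σ̂–2σ̂, A = 2σ̂–3σ̂, * = beyond 3σ̂; sign = side of CL): 1:-B, 2:-C, 3:-C, 4:-C, 5:+C, 6:+B, 7:+C, 8:-C, 9:-C, 10:-C, 11:-B, 12:+C
No rule fires across all 12 points.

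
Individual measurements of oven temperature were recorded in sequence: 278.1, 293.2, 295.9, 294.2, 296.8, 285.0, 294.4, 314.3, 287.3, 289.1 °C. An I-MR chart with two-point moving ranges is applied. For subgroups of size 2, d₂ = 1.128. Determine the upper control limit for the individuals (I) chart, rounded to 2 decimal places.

320.02

X̄ = (278.1 + 293.2 + 295.9 + 294.2 + 296.8 + 285.0 + 294.4 + 314.3 + 287.3 + 289.1) / 10 = 292.8300
Moving ranges: 15.1, 2.7, 1.7, 2.6, 11.8, 9.4, 19.9, 27.0, 1.8; M̄R̄ = 92.0000 / 9 = 10.2222
UCL = X̄ + 3·M̄R̄/d₂ = 292.8300 + 3 × 10.2222 / 1.128 = 320.0168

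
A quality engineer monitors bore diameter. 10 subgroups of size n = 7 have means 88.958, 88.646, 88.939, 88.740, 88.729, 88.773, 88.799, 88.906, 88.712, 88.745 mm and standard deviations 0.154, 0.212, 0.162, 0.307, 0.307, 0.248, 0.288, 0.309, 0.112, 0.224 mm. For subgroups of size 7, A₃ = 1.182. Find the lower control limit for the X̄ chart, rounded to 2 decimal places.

X̄̄ = (88.958 + 88.646 + 88.939 + 88.740 + 88.729 + 88.773 + 88.799 + 88.906 + 88.712 + 88.745) / 10 = 88.7947
s̄ = (0.154 + 0.212 + 0.162 + 0.307 + 0.307 + 0.248 + 0.288 + 0.309 + 0.112 + 0.224) / 10 = 0.2323
LCL = X̄̄ − A₃·s̄ = 88.7947 − 1.182 × 0.2323 = 88.5201

88.52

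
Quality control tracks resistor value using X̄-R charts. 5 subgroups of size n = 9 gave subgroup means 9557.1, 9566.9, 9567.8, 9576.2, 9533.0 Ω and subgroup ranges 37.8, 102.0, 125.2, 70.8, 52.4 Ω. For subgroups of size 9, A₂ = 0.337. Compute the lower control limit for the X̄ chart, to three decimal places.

9534.035

X̄̄ = (9557.1 + 9566.9 + 9567.8 + 9576.2 + 9533.0) / 5 = 47801.0000 / 5 = 9560.2000
R̄ = (37.8 + 102.0 + 125.2 + 70.8 + 52.4) / 5 = 388.2000 / 5 = 77.6400
LCL = X̄̄ − A₂·R̄ = 9560.2000 − 0.337 × 77.6400 = 9534.0353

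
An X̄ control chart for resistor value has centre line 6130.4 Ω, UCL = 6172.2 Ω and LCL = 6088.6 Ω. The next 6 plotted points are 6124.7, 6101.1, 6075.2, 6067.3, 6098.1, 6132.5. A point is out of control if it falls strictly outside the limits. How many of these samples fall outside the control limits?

Compare each point to [6088.6, 6172.2]: sample 3 = 6075.2 < LCL; sample 4 = 6067.3 < LCL.

2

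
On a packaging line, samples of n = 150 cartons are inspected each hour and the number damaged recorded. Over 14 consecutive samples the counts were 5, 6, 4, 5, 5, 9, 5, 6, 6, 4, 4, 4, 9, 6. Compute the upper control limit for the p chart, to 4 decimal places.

0.0835

p̄ = Σdᵢ / (k·n) = 78 / (14 × 150) = 0.03714
UCL = p̄ + 3·√(p̄(1−p̄)/n) = 0.03714 + 3 × √(0.03714×0.96286/150) = 0.03714 + 3 × 0.01544 = 0.08347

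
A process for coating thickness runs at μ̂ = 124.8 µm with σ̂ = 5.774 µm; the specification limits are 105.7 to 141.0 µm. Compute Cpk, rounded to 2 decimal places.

Cpu = (USL − μ̂) / (3σ̂) = (141.0 − 124.8) / (3 × 5.774) = 0.9352; Cpl = (μ̂ − LSL) / (3σ̂) = (124.8 − 105.7) / (3 × 5.774) = 1.1026; Cpk = min(Cpu, Cpl) = 0.9352

0.94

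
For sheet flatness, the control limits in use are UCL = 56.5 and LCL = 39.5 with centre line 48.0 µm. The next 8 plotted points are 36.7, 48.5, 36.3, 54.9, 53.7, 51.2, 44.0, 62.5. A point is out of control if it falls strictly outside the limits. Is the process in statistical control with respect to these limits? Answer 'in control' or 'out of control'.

out of control

Compare each point to [39.5, 56.5]: sample 1 = 36.7 < LCL; sample 3 = 36.3 < LCL; sample 8 = 62.5 > UCL.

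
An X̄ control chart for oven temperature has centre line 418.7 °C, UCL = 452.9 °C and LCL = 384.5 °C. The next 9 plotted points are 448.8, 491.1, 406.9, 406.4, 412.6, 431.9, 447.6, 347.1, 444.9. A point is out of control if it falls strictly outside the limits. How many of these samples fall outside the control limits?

2

Compare each point to [384.5, 452.9]: sample 2 = 491.1 > UCL; sample 8 = 347.1 < LCL.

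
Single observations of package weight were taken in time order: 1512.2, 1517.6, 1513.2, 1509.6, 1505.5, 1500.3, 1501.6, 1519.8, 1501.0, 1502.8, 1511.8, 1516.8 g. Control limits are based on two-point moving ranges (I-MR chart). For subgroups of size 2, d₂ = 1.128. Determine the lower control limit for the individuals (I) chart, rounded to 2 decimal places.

1490.78

X̄ = (1512.2 + 1517.6 + 1513.2 + 1509.6 + 1505.5 + 1500.3 + 1501.6 + 1519.8 + 1501.0 + 1502.8 + 1511.8 + 1516.8) / 12 = 1509.3500
Moving ranges: 5.4, 4.4, 3.6, 4.1, 5.2, 1.3, 18.2, 18.8, 1.8, 9.0, 5.0; M̄R̄ = 76.8000 / 11 = 6.9818
LCL = X̄ − 3·M̄R̄/d₂ = 1509.3500 − 3 × 6.9818 / 1.128 = 1490.7813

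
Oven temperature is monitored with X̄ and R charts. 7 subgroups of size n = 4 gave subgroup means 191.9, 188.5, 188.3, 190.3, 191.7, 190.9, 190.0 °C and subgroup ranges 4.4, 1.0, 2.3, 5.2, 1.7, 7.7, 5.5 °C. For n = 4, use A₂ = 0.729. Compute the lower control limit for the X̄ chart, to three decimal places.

187.333

X̄̄ = (191.9 + 188.5 + 188.3 + 190.3 + 191.7 + 190.9 + 190.0) / 7 = 1331.6000 / 7 = 190.2286
R̄ = (4.4 + 1.0 + 2.3 + 5.2 + 1.7 + 7.7 + 5.5) / 7 = 27.8000 / 7 = 3.9714
LCL = X̄̄ − A₂·R̄ = 190.2286 − 0.729 × 3.9714 = 187.3334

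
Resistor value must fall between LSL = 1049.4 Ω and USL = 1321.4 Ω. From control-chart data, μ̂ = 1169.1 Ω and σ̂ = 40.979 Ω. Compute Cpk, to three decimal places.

0.974

Cpu = (USL − μ̂) / (3σ̂) = (1321.4 − 1169.1) / (3 × 40.979) = 1.2388; Cpl = (μ̂ − LSL) / (3σ̂) = (1169.1 − 1049.4) / (3 × 40.979) = 0.9737; Cpk = min(Cpu, Cpl) = 0.9737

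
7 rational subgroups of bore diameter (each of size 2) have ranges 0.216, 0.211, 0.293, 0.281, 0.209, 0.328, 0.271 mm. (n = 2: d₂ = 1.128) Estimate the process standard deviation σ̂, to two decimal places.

0.23

R̄ = (0.216 + 0.211 + 0.293 + 0.281 + 0.209 + 0.328 + 0.271) / 7 = 0.2584
σ̂ = R̄ / d₂ = 0.2584 / 1.128 = 0.2291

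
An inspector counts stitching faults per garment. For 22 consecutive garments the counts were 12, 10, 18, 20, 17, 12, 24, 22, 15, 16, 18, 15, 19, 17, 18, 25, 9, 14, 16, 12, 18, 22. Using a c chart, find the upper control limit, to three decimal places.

c̄ = (12 + 10 + 18 + 20 + 17 + 12 + 24 + 22 + 15 + 16 + 18 + 15 + 19 + 17 + 18 + 25 + 9 + 14 + 16 + 12 + 18 + 22) / 22 = 369 / 22 = 16.7727
UCL = c̄ + 3√c̄ = 16.7727 + 3 × √16.7727 = 16.7727 + 3 × 4.0955 = 29.0591

29.059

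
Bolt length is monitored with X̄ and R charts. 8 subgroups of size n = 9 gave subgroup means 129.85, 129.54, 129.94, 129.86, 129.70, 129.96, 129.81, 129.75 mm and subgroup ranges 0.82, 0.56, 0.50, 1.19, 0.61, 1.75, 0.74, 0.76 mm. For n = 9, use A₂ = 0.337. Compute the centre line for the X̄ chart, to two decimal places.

129.80

X̄̄ = (129.85 + 129.54 + 129.94 + 129.86 + 129.70 + 129.96 + 129.81 + 129.75) / 8 = 1038.4100 / 8 = 129.8013
CL = X̄̄ = 129.8013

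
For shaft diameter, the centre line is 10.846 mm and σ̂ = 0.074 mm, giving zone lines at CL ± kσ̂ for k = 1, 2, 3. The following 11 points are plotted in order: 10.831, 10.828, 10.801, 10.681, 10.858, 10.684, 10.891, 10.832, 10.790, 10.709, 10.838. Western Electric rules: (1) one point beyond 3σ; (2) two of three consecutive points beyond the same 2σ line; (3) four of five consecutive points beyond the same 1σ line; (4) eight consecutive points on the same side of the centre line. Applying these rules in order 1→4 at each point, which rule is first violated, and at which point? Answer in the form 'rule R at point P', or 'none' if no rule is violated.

Zone of each point (C = within 1σ̂, B = 1σ̂–2σ̂, A = 2σ̂–3σ̂, * = beyond 3σ̂; sign = side of CL): 1:-C, 2:-C, 3:-C, 4:-A, 5:+C, 6:-A, 7:+C, 8:-C, 9:-C, 10:-B, 11:-C
Rule 2 (two of three consecutive points beyond the same 2σ limit) is satisfied at point 6.

rule 2 at point 6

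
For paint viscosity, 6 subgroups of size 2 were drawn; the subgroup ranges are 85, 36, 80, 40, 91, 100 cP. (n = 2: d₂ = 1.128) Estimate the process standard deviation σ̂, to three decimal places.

63.830

R̄ = (85 + 36 + 80 + 40 + 91 + 100) / 6 = 72.0000
σ̂ = R̄ / d₂ = 72.0000 / 1.128 = 63.8298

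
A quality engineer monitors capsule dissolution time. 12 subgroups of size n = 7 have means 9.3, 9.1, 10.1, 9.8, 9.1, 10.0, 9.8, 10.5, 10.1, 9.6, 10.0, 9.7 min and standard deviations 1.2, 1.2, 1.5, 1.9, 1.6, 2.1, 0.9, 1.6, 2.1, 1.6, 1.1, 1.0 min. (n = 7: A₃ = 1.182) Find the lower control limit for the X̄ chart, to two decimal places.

X̄̄ = (9.3 + 9.1 + 10.1 + 9.8 + 9.1 + 10.0 + 9.8 + 10.5 + 10.1 + 9.6 + 10.0 + 9.7) / 12 = 9.7583
s̄ = (1.2 + 1.2 + 1.5 + 1.9 + 1.6 + 2.1 + 0.9 + 1.6 + 2.1 + 1.6 + 1.1 + 1.0) / 12 = 1.4833
LCL = X̄̄ − A₃·s̄ = 9.7583 − 1.182 × 1.4833 = 8.0050

8.01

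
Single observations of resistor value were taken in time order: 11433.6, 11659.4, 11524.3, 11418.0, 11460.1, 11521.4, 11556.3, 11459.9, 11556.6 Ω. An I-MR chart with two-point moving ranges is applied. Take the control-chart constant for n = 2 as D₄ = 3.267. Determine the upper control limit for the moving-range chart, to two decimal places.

326.13

Moving ranges: 225.8, 135.1, 106.3, 42.1, 61.3, 34.9, 96.4, 96.7; M̄R̄ = 798.6000 / 8 = 99.8250
UCL_MR = D₄·M̄R̄ = 3.267 × 99.8250 = 326.1283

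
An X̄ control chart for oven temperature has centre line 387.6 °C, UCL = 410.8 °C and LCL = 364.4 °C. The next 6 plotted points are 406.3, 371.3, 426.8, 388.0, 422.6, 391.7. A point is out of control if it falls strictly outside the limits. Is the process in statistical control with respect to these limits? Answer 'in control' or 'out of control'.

Compare each point to [364.4, 410.8]: sample 3 = 426.8 > UCL; sample 5 = 422.6 > UCL.

out of control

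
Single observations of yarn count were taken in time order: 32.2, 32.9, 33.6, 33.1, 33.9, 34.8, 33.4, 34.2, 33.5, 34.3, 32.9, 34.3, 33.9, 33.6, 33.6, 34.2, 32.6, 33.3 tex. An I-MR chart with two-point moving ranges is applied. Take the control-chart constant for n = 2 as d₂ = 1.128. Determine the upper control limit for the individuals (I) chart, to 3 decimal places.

35.716

X̄ = (32.2 + 32.9 + 33.6 + 33.1 + 33.9 + 34.8 + 33.4 + 34.2 + 33.5 + 34.3 + 32.9 + 34.3 + 33.9 + 33.6 + 33.6 + 34.2 + 32.6 + 33.3) / 18 = 33.5722
Moving ranges: 0.7, 0.7, 0.5, 0.8, 0.9, 1.4, 0.8, 0.7, 0.8, 1.4, 1.4, 0.4, 0.3, 0.0, 0.6, 1.6, 0.7; M̄R̄ = 13.7000 / 17 = 0.8059
UCL = X̄ + 3·M̄R̄/d₂ = 33.5722 + 3 × 0.8059 / 1.128 = 35.7155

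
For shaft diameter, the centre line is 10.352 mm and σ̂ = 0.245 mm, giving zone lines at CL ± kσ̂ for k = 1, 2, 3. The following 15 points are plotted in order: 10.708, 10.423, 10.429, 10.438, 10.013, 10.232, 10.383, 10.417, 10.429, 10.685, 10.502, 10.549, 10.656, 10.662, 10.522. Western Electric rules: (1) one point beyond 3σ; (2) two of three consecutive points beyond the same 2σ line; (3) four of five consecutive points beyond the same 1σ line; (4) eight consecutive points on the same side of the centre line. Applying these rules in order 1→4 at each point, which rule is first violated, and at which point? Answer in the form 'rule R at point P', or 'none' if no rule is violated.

rule 4 at point 14

Zone of each point (C = within 1σ̂, B = 1σ̂–2σ̂, A = 2σ̂–3σ̂, * = beyond 3σ̂; sign = side of CL): 1:+B, 2:+C, 3:+C, 4:+C, 5:-B, 6:-C, 7:+C, 8:+C, 9:+C, 10:+B, 11:+C, 12:+C, 13:+B, 14:+B, 15:+C
Rule 4 (eight consecutive points on the same side of the centre line) is satisfied at point 14.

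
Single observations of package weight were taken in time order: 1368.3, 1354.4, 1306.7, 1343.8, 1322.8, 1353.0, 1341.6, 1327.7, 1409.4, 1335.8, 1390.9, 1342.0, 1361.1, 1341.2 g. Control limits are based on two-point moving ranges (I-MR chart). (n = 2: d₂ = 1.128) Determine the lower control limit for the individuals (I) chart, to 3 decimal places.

1253.037

X̄ = (1368.3 + 1354.4 + 1306.7 + 1343.8 + 1322.8 + 1353.0 + 1341.6 + 1327.7 + 1409.4 + 1335.8 + 1390.9 + 1342.0 + 1361.1 + 1341.2) / 14 = 1349.9071
Moving ranges: 13.9, 47.7, 37.1, 21.0, 30.2, 11.4, 13.9, 81.7, 73.6, 55.1, 48.9, 19.1, 19.9; M̄R̄ = 473.5000 / 13 = 36.4231
LCL = X̄ − 3·M̄R̄/d₂ = 1349.9071 − 3 × 36.4231 / 1.128 = 1253.0373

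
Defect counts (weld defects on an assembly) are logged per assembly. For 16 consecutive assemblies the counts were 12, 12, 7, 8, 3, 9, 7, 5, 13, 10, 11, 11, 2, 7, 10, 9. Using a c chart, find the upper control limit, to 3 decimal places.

17.246

c̄ = (12 + 12 + 7 + 8 + 3 + 9 + 7 + 5 + 13 + 10 + 11 + 11 + 2 + 7 + 10 + 9) / 16 = 136 / 16 = 8.5000
UCL = c̄ + 3√c̄ = 8.5000 + 3 × √8.5000 = 8.5000 + 3 × 2.9155 = 17.2464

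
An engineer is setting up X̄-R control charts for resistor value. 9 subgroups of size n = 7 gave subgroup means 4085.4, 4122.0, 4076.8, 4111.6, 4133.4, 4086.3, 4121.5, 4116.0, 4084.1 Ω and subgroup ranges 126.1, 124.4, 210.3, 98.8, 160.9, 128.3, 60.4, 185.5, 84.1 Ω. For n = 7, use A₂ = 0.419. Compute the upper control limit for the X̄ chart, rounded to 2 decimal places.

X̄̄ = (4085.4 + 4122.0 + 4076.8 + 4111.6 + 4133.4 + 4086.3 + 4121.5 + 4116.0 + 4084.1) / 9 = 36937.1000 / 9 = 4104.1222
R̄ = (126.1 + 124.4 + 210.3 + 98.8 + 160.9 + 128.3 + 60.4 + 185.5 + 84.1) / 9 = 1178.8000 / 9 = 130.9778
UCL = X̄̄ + A₂·R̄ = 4104.1222 + 0.419 × 130.9778 = 4159.0019

4159.00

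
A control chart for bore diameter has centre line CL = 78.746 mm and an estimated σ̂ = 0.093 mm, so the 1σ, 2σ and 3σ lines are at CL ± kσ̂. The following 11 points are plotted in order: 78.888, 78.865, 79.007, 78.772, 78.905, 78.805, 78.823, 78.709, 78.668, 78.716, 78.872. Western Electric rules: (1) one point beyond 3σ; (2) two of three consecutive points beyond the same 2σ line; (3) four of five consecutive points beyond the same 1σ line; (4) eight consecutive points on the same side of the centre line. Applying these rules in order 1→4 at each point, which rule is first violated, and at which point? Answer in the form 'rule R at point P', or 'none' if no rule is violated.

rule 3 at point 5

Zone of each point (C = within 1σ̂, B = 1σ̂–2σ̂, A = 2σ̂–3σ̂, * = beyond 3σ̂; sign = side of CL): 1:+B, 2:+B, 3:+A, 4:+C, 5:+B, 6:+C, 7:+C, 8:-C, 9:-C, 10:-C, 11:+B
Rule 3 (four of five consecutive points beyond the same 1σ limit) is satisfied at point 5.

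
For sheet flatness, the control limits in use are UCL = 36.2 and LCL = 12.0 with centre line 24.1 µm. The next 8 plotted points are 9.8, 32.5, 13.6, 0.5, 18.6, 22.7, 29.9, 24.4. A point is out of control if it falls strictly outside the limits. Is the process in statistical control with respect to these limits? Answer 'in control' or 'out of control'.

out of control

Compare each point to [12.0, 36.2]: sample 1 = 9.8 < LCL; sample 4 = 0.5 < LCL.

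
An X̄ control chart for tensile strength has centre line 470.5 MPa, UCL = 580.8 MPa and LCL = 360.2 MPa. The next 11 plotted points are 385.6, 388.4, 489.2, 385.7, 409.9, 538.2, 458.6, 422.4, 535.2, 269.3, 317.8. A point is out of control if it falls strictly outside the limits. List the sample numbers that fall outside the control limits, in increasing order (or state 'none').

Compare each point to [360.2, 580.8]: sample 10 = 269.3 < LCL; sample 11 = 317.8 < LCL.

10, 11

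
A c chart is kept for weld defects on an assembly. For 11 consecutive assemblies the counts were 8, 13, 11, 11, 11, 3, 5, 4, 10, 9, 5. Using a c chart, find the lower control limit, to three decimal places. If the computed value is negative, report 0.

0.000

c̄ = (8 + 13 + 11 + 11 + 11 + 3 + 5 + 4 + 10 + 9 + 5) / 11 = 90 / 11 = 8.1818
LCL = c̄ − 3√c̄ = 8.1818 − 3 × 2.8604 = -0.3993 → 0 (cannot be negative)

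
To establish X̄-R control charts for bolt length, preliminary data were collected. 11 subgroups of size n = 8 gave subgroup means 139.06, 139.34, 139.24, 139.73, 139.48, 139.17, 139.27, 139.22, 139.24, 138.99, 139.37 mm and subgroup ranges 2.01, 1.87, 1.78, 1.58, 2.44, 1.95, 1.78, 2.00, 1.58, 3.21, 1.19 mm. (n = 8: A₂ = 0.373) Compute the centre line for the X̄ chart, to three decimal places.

139.283

X̄̄ = (139.06 + 139.34 + 139.24 + 139.73 + 139.48 + 139.17 + 139.27 + 139.22 + 139.24 + 138.99 + 139.37) / 11 = 1532.1100 / 11 = 139.2827
CL = X̄̄ = 139.2827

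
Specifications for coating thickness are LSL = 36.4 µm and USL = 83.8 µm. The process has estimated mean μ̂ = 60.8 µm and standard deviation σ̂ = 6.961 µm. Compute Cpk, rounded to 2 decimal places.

1.10

Cpu = (USL − μ̂) / (3σ̂) = (83.8 − 60.8) / (3 × 6.961) = 1.1014; Cpl = (μ̂ − LSL) / (3σ̂) = (60.8 − 36.4) / (3 × 6.961) = 1.1684; Cpk = min(Cpu, Cpl) = 1.1014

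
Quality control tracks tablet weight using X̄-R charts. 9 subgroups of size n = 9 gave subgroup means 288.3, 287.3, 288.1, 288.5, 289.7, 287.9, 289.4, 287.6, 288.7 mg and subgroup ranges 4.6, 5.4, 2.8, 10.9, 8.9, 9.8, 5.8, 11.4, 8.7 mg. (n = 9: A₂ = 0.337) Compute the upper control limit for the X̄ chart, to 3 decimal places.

X̄̄ = (288.3 + 287.3 + 288.1 + 288.5 + 289.7 + 287.9 + 289.4 + 287.6 + 288.7) / 9 = 2595.5000 / 9 = 288.3889
R̄ = (4.6 + 5.4 + 2.8 + 10.9 + 8.9 + 9.8 + 5.8 + 11.4 + 8.7) / 9 = 68.3000 / 9 = 7.5889
UCL = X̄̄ + A₂·R̄ = 288.3889 + 0.337 × 7.5889 = 290.9463

290.946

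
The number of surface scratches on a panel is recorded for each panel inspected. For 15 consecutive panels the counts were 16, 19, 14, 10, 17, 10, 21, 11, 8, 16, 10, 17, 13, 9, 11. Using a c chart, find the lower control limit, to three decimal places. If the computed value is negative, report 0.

2.458

c̄ = (16 + 19 + 14 + 10 + 17 + 10 + 21 + 11 + 8 + 16 + 10 + 17 + 13 + 9 + 11) / 15 = 202 / 15 = 13.4667
LCL = c̄ − 3√c̄ = 13.4667 − 3 × 3.6697 = 2.4576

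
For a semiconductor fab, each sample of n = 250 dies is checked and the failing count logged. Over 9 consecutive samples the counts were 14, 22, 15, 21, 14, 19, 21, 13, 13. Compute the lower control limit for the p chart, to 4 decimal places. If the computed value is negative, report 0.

p̄ = Σdᵢ / (k·n) = 152 / (9 × 250) = 0.06756
LCL = p̄ − 3·√(p̄(1−p̄)/n) = 0.06756 − 3 × 0.01587 = 0.01994

0.0199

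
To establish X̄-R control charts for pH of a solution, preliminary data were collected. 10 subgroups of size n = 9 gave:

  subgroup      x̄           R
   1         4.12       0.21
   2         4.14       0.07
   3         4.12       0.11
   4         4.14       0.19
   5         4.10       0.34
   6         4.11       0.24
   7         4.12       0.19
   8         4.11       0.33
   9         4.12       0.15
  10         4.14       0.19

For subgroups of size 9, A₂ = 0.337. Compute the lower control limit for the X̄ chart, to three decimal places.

X̄̄ = (4.12 + 4.14 + 4.12 + 4.14 + 4.10 + 4.11 + 4.12 + 4.11 + 4.12 + 4.14) / 10 = 41.2200 / 10 = 4.1220
R̄ = (0.21 + 0.07 + 0.11 + 0.19 + 0.34 + 0.24 + 0.19 + 0.33 + 0.15 + 0.19) / 10 = 2.0200 / 10 = 0.2020
LCL = X̄̄ − A₂·R̄ = 4.1220 − 0.337 × 0.2020 = 4.0539

4.054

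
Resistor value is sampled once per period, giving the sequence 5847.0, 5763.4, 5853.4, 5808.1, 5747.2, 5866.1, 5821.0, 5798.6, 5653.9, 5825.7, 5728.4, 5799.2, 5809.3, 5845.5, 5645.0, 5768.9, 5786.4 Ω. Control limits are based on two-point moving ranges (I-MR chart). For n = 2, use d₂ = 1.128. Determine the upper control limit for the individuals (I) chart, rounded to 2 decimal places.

X̄ = (5847.0 + 5763.4 + 5853.4 + 5808.1 + 5747.2 + 5866.1 + 5821.0 + 5798.6 + 5653.9 + 5825.7 + 5728.4 + 5799.2 + 5809.3 + 5845.5 + 5645.0 + 5768.9 + 5786.4) / 17 = 5786.3000
Moving ranges: 83.6, 90.0, 45.3, 60.9, 118.9, 45.1, 22.4, 144.7, 171.8, 97.3, 70.8, 10.1, 36.2, 200.5, 123.9, 17.5; M̄R̄ = 1339.0000 / 16 = 83.6875
UCL = X̄ + 3·M̄R̄/d₂ = 5786.3000 + 3 × 83.6875 / 1.128 = 6008.8731

6008.87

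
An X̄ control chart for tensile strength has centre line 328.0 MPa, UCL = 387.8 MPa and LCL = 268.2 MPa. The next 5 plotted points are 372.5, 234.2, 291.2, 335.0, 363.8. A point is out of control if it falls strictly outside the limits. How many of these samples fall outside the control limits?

Compare each point to [268.2, 387.8]: sample 2 = 234.2 < LCL.

1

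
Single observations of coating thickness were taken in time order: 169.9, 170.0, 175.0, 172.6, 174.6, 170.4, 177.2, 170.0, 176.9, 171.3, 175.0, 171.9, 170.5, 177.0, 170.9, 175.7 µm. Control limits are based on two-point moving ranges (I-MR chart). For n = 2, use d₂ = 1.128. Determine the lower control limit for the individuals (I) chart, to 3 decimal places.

X̄ = (169.9 + 170.0 + 175.0 + 172.6 + 174.6 + 170.4 + 177.2 + 170.0 + 176.9 + 171.3 + 175.0 + 171.9 + 170.5 + 177.0 + 170.9 + 175.7) / 16 = 173.0563
Moving ranges: 0.1, 5.0, 2.4, 2.0, 4.2, 6.8, 7.2, 6.9, 5.6, 3.7, 3.1, 1.4, 6.5, 6.1, 4.8; M̄R̄ = 65.8000 / 15 = 4.3867
LCL = X̄ − 3·M̄R̄/d₂ = 173.0563 − 3 × 4.3867 / 1.128 = 161.3896

161.390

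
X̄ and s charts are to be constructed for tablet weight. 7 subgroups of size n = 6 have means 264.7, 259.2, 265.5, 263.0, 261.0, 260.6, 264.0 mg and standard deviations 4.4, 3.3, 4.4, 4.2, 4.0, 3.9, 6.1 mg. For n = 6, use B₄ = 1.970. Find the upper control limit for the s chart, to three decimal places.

8.527

s̄ = (4.4 + 3.3 + 4.4 + 4.2 + 4.0 + 3.9 + 6.1) / 7 = 4.3286
UCL_s = B₄·s̄ = 1.970 × 4.3286 = 8.5273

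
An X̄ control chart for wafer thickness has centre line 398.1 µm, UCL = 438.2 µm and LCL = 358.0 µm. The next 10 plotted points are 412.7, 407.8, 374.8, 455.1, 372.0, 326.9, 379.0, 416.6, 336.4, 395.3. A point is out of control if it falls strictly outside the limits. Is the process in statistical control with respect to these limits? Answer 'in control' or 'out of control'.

Compare each point to [358.0, 438.2]: sample 4 = 455.1 > UCL; sample 6 = 326.9 < LCL; sample 9 = 336.4 < LCL.

out of control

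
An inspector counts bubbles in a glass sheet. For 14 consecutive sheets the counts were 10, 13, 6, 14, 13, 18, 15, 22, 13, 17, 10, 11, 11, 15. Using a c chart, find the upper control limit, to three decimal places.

c̄ = (10 + 13 + 6 + 14 + 13 + 18 + 15 + 22 + 13 + 17 + 10 + 11 + 11 + 15) / 14 = 188 / 14 = 13.4286
UCL = c̄ + 3√c̄ = 13.4286 + 3 × √13.4286 = 13.4286 + 3 × 3.6645 = 24.4221

24.422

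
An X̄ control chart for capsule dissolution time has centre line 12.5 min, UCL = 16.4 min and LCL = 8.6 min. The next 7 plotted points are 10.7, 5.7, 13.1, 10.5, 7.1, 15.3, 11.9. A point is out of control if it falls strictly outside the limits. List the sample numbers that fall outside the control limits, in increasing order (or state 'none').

2, 5

Compare each point to [8.6, 16.4]: sample 2 = 5.7 < LCL; sample 5 = 7.1 < LCL.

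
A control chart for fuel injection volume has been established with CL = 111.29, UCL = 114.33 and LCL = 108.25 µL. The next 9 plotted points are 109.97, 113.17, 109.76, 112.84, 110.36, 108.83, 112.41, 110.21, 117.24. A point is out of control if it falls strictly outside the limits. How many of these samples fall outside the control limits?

1

Compare each point to [108.25, 114.33]: sample 9 = 117.24 > UCL.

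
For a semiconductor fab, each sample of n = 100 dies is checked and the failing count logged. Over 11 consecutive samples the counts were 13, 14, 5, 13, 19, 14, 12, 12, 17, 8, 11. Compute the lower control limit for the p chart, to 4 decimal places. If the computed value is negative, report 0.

p̄ = Σdᵢ / (k·n) = 138 / (11 × 100) = 0.12545
LCL = p̄ − 3·√(p̄(1−p̄)/n) = 0.12545 − 3 × 0.03312 = 0.02608

0.0261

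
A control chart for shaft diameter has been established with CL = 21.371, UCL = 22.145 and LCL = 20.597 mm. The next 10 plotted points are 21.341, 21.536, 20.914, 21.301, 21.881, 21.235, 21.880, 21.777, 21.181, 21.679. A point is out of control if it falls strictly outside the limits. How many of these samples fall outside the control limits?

All 10 points lie within [20.597, 22.145].

0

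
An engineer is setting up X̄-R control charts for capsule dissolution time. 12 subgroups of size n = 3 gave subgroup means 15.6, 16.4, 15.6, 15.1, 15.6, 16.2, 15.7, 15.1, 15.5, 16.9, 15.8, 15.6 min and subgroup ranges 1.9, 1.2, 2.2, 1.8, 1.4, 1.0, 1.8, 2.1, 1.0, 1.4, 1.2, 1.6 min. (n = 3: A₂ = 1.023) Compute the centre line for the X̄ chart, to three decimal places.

15.758

X̄̄ = (15.6 + 16.4 + 15.6 + 15.1 + 15.6 + 16.2 + 15.7 + 15.1 + 15.5 + 16.9 + 15.8 + 15.6) / 12 = 189.1000 / 12 = 15.7583
CL = X̄̄ = 15.7583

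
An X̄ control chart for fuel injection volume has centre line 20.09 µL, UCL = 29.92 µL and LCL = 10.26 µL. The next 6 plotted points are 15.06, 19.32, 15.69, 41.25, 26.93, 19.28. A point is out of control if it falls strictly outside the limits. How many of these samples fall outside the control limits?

1

Compare each point to [10.26, 29.92]: sample 4 = 41.25 > UCL.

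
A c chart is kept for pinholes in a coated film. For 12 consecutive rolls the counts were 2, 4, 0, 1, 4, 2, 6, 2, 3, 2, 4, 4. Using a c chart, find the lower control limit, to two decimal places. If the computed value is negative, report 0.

0.00

c̄ = (2 + 4 + 0 + 1 + 4 + 2 + 6 + 2 + 3 + 2 + 4 + 4) / 12 = 34 / 12 = 2.8333
LCL = c̄ − 3√c̄ = 2.8333 − 3 × 1.6833 = -2.2164 → 0 (cannot be negative)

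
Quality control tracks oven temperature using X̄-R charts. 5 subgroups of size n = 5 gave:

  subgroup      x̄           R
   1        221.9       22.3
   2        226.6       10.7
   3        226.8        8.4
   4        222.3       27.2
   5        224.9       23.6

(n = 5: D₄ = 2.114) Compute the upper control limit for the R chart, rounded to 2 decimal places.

38.98

R̄ = (22.3 + 10.7 + 8.4 + 27.2 + 23.6) / 5 = 92.2000 / 5 = 18.4400
UCL_R = D₄·R̄ = 2.114 × 18.4400 = 38.9822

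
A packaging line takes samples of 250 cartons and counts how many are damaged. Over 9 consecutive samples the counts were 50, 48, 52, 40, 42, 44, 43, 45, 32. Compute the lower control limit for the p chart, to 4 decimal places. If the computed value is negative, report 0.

0.1037

p̄ = Σdᵢ / (k·n) = 396 / (9 × 250) = 0.17600
LCL = p̄ − 3·√(p̄(1−p̄)/n) = 0.17600 − 3 × 0.02409 = 0.10374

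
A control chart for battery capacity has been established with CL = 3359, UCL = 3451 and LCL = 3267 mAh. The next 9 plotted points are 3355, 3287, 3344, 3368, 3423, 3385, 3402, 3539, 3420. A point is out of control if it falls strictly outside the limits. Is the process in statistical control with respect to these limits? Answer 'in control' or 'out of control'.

out of control

Compare each point to [3267, 3451]: sample 8 = 3539 > UCL.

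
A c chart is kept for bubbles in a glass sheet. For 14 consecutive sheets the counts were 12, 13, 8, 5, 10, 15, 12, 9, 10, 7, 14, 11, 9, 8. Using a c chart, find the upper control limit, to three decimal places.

c̄ = (12 + 13 + 8 + 5 + 10 + 15 + 12 + 9 + 10 + 7 + 14 + 11 + 9 + 8) / 14 = 143 / 14 = 10.2143
UCL = c̄ + 3√c̄ = 10.2143 + 3 × √10.2143 = 10.2143 + 3 × 3.1960 = 19.8022

19.802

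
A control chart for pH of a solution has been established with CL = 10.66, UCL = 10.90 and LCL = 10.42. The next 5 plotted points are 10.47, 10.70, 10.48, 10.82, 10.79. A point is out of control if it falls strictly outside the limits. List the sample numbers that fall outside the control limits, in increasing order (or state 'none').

none

All 5 points lie within [10.42, 10.90].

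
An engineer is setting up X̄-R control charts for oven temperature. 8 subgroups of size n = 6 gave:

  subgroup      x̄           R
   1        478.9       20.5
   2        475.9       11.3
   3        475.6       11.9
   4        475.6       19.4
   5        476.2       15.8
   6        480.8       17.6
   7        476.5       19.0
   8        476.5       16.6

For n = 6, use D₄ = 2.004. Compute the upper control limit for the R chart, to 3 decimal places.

33.091

R̄ = (20.5 + 11.3 + 11.9 + 19.4 + 15.8 + 17.6 + 19.0 + 16.6) / 8 = 132.1000 / 8 = 16.5125
UCL_R = D₄·R̄ = 2.004 × 16.5125 = 33.0910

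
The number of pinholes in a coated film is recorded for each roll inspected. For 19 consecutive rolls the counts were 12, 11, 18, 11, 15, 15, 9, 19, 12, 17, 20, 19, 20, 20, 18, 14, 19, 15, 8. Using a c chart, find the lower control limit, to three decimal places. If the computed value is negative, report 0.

c̄ = (12 + 11 + 18 + 11 + 15 + 15 + 9 + 19 + 12 + 17 + 20 + 19 + 20 + 20 + 18 + 14 + 19 + 15 + 8) / 19 = 292 / 19 = 15.3684
LCL = c̄ − 3√c̄ = 15.3684 − 3 × 3.9203 = 3.6076

3.608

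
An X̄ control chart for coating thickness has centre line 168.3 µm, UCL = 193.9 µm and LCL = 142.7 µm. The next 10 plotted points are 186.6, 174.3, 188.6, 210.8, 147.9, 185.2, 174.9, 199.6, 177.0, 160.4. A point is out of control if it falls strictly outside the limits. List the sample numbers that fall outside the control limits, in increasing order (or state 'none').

4, 8

Compare each point to [142.7, 193.9]: sample 4 = 210.8 > UCL; sample 8 = 199.6 > UCL.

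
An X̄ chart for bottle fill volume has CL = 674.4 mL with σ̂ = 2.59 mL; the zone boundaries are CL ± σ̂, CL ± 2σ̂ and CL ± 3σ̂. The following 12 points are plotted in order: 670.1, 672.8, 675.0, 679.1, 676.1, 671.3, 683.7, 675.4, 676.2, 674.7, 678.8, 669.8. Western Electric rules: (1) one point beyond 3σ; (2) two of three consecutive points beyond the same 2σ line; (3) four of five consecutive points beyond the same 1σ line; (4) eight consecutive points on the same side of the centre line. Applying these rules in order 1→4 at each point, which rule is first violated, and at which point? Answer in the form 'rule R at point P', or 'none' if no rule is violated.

Zone of each point (C = within 1σ̂, B = 1σ̂–2σ̂, A = 2σ̂–3σ̂, * = beyond 3σ̂; sign = side of CL): 1:-B, 2:-C, 3:+C, 4:+B, 5:+C, 6:-B, 7:+*, 8:+C, 9:+C, 10:+C, 11:+B, 12:-B
Rule 1 (one point beyond the 3σ limits) is satisfied at point 7.

rule 1 at point 7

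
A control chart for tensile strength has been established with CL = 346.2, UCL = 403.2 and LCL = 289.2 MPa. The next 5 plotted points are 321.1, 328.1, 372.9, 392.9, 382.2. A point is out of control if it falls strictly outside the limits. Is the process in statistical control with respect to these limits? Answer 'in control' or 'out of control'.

in control

All 5 points lie within [289.2, 403.2].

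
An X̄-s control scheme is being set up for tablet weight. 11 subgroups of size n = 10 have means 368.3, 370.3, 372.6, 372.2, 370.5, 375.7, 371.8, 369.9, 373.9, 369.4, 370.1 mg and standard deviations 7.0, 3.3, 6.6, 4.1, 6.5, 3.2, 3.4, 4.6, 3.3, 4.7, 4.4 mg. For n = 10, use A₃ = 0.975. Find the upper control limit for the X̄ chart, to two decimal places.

X̄̄ = (368.3 + 370.3 + 372.6 + 372.2 + 370.5 + 375.7 + 371.8 + 369.9 + 373.9 + 369.4 + 370.1) / 11 = 371.3364
s̄ = (7.0 + 3.3 + 6.6 + 4.1 + 6.5 + 3.2 + 3.4 + 4.6 + 3.3 + 4.7 + 4.4) / 11 = 4.6455
UCL = X̄̄ + A₃·s̄ = 371.3364 + 0.975 × 4.6455 = 375.8657

375.87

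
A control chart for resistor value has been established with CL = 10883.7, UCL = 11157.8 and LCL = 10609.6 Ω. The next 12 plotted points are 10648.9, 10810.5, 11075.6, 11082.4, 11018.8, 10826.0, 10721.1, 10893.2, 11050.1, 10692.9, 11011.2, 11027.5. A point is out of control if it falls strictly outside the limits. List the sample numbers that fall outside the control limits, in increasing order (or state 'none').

All 12 points lie within [10609.6, 11157.8].

none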